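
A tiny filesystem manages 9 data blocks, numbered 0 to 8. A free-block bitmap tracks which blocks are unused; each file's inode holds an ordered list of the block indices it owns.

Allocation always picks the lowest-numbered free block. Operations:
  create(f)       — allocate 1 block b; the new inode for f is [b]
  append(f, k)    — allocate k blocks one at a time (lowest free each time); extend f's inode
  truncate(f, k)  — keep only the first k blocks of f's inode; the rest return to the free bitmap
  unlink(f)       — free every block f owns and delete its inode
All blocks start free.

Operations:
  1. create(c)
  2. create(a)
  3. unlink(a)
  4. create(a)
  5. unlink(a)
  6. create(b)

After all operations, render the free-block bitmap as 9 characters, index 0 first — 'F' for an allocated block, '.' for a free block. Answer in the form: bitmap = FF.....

bitmap = FF.......

after create(c) → c:[0]  free=[F........]
after create(a) → a:[1], c:[0]  free=[FF.......]
after unlink(a) → c:[0]  free=[F........]
after create(a) → a:[1], c:[0]  free=[FF.......]
after unlink(a) → c:[0]  free=[F........]
after create(b) → b:[1], c:[0]  free=[FF.......]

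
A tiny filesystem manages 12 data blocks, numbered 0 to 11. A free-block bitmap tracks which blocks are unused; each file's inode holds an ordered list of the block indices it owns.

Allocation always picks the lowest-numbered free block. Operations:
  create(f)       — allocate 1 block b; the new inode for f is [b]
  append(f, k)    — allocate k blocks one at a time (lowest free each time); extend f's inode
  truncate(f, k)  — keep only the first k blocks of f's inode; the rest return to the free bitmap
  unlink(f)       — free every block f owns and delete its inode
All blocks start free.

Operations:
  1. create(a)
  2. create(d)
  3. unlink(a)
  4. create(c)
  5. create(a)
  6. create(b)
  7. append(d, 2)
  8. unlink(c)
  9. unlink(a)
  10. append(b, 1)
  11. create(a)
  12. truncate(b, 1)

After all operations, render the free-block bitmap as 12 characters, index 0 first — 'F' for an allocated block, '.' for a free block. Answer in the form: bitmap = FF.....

bitmap = .FFFFF......

create(a): bitmap=F........... | a=[0]
create(d): bitmap=FF.......... | a=[0] d=[1]
unlink(a): bitmap=.F.......... | d=[1]
create(c): bitmap=FF.......... | c=[0] d=[1]
create(a): bitmap=FFF......... | a=[2] c=[0] d=[1]
create(b): bitmap=FFFF........ | a=[2] b=[3] c=[0] d=[1]
append(d, 2): bitmap=FFFFFF...... | a=[2] b=[3] c=[0] d=[1, 4, 5]
unlink(c): bitmap=.FFFFF...... | a=[2] b=[3] d=[1, 4, 5]
unlink(a): bitmap=.F.FFF...... | b=[3] d=[1, 4, 5]
append(b, 1): bitmap=FF.FFF...... | b=[3, 0] d=[1, 4, 5]
create(a): bitmap=FFFFFF...... | a=[2] b=[3, 0] d=[1, 4, 5]
truncate(b, 1): bitmap=.FFFFF...... | a=[2] b=[3] d=[1, 4, 5]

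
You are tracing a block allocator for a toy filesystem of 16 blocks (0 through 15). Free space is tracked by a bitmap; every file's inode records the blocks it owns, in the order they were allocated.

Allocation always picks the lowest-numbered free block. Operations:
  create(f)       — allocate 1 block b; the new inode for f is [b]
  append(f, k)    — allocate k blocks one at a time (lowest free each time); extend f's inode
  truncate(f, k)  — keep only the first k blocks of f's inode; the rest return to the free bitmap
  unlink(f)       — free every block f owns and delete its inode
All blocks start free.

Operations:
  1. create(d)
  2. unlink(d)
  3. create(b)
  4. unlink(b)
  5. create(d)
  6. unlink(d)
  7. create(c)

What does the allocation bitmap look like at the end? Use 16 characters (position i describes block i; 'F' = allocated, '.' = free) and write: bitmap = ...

[1] create(d) — d=0 (map F...............)
[2] unlink(d) —  (map ................)
[3] create(b) — b=0 (map F...............)
[4] unlink(b) —  (map ................)
[5] create(d) — d=0 (map F...............)
[6] unlink(d) —  (map ................)
[7] create(c) — c=0 (map F...............)

bitmap = F...............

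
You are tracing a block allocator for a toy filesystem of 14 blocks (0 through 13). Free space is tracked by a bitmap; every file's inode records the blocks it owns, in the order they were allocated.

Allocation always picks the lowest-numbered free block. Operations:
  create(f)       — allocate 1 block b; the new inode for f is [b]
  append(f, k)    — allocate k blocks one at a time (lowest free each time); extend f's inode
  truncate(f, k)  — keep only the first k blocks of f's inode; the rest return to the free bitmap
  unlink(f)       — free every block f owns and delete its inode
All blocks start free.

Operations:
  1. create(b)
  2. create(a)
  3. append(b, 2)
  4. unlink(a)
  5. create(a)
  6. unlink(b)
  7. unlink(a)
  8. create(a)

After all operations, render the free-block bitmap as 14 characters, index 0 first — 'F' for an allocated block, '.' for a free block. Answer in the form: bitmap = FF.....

bitmap = F.............

after create(b) → b:[0]  free=[F.............]
after create(a) → a:[1], b:[0]  free=[FF............]
after append(b, 2) → a:[1], b:[0, 2, 3]  free=[FFFF..........]
after unlink(a) → b:[0, 2, 3]  free=[F.FF..........]
after create(a) → a:[1], b:[0, 2, 3]  free=[FFFF..........]
after unlink(b) → a:[1]  free=[.F............]
after unlink(a) →   free=[..............]
after create(a) → a:[0]  free=[F.............]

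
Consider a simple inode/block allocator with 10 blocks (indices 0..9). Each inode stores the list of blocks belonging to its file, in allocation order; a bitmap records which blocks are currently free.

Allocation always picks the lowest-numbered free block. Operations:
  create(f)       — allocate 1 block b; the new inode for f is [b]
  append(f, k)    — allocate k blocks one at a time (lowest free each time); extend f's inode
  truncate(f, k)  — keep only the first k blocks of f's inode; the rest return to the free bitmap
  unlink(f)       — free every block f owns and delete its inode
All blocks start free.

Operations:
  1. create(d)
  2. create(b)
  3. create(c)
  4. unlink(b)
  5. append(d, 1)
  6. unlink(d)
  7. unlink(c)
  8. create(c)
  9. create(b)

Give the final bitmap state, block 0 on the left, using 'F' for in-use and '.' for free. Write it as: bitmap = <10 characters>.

[1] create(d) — d=0 (map F.........)
[2] create(b) — b=1 d=0 (map FF........)
[3] create(c) — b=1 c=2 d=0 (map FFF.......)
[4] unlink(b) — c=2 d=0 (map F.F.......)
[5] append(d, 1) — c=2 d=0,1 (map FFF.......)
[6] unlink(d) — c=2 (map ..F.......)
[7] unlink(c) —  (map ..........)
[8] create(c) — c=0 (map F.........)
[9] create(b) — b=1 c=0 (map FF........)

bitmap = FF........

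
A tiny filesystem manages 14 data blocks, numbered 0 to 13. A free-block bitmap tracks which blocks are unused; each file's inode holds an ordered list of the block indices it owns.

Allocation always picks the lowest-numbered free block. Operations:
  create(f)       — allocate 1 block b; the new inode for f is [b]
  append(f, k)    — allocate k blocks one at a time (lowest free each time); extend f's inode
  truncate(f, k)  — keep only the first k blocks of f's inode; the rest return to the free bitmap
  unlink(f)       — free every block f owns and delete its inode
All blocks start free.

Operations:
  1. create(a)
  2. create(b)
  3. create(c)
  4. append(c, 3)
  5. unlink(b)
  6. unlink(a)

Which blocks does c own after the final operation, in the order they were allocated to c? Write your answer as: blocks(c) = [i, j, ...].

blocks(c) = [2, 3, 4, 5]

create(a): bitmap=F............. | a=[0]
create(b): bitmap=FF............ | a=[0] b=[1]
create(c): bitmap=FFF........... | a=[0] b=[1] c=[2]
append(c, 3): bitmap=FFFFFF........ | a=[0] b=[1] c=[2, 3, 4, 5]
unlink(b): bitmap=F.FFFF........ | a=[0] c=[2, 3, 4, 5]
unlink(a): bitmap=..FFFF........ | c=[2, 3, 4, 5]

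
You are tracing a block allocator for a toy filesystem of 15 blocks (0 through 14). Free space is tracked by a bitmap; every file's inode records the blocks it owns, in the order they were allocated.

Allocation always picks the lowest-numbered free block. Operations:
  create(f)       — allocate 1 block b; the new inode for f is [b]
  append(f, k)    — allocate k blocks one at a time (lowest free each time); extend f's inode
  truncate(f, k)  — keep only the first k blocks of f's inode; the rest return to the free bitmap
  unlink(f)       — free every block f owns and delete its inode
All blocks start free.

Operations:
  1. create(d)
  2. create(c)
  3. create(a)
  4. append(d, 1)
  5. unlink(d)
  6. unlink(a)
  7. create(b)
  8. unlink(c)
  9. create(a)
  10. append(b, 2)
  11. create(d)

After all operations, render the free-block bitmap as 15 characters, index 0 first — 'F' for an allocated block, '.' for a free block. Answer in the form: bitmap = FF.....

create(d): bitmap=F.............. | d=[0]
create(c): bitmap=FF............. | c=[1] d=[0]
create(a): bitmap=FFF............ | a=[2] c=[1] d=[0]
append(d, 1): bitmap=FFFF........... | a=[2] c=[1] d=[0, 3]
unlink(d): bitmap=.FF............ | a=[2] c=[1]
unlink(a): bitmap=.F............. | c=[1]
create(b): bitmap=FF............. | b=[0] c=[1]
unlink(c): bitmap=F.............. | b=[0]
create(a): bitmap=FF............. | a=[1] b=[0]
append(b, 2): bitmap=FFFF........... | a=[1] b=[0, 2, 3]
create(d): bitmap=FFFFF.......... | a=[1] b=[0, 2, 3] d=[4]

bitmap = FFFFF..........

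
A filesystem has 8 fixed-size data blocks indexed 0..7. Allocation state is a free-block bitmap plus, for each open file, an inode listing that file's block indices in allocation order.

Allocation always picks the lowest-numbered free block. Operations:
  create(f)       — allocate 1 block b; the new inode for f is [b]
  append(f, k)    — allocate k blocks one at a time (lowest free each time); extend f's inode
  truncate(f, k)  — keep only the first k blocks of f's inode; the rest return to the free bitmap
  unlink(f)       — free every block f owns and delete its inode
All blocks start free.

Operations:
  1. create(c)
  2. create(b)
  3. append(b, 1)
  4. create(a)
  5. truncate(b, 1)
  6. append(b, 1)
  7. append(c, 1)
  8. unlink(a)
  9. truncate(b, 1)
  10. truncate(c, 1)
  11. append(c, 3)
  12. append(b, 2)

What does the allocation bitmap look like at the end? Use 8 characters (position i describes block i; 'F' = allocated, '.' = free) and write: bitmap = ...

bitmap = FFFFFFF.

create(c): bitmap=F....... | c=[0]
create(b): bitmap=FF...... | b=[1] c=[0]
append(b, 1): bitmap=FFF..... | b=[1, 2] c=[0]
create(a): bitmap=FFFF.... | a=[3] b=[1, 2] c=[0]
truncate(b, 1): bitmap=FF.F.... | a=[3] b=[1] c=[0]
append(b, 1): bitmap=FFFF.... | a=[3] b=[1, 2] c=[0]
append(c, 1): bitmap=FFFFF... | a=[3] b=[1, 2] c=[0, 4]
unlink(a): bitmap=FFF.F... | b=[1, 2] c=[0, 4]
truncate(b, 1): bitmap=FF..F... | b=[1] c=[0, 4]
truncate(c, 1): bitmap=FF...... | b=[1] c=[0]
append(c, 3): bitmap=FFFFF... | b=[1] c=[0, 2, 3, 4]
append(b, 2): bitmap=FFFFFFF. | b=[1, 5, 6] c=[0, 2, 3, 4]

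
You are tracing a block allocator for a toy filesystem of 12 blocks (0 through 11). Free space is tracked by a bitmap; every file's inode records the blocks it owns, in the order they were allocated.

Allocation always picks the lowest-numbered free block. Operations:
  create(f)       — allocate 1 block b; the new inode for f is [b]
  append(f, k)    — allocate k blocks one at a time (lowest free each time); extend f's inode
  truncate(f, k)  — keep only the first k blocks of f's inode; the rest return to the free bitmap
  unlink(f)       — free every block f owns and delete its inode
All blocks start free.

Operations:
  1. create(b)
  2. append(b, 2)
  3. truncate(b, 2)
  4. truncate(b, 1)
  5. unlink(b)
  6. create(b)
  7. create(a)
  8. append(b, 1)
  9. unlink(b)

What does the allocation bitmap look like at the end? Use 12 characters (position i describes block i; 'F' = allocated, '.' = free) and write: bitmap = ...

  1. create(b)  ⇒  F...........  {b→[0]}
  2. append(b, 2)  ⇒  FFF.........  {b→[0, 1, 2]}
  3. truncate(b, 2)  ⇒  FF..........  {b→[0, 1]}
  4. truncate(b, 1)  ⇒  F...........  {b→[0]}
  5. unlink(b)  ⇒  ............  {}
  6. create(b)  ⇒  F...........  {b→[0]}
  7. create(a)  ⇒  FF..........  {a→[1]; b→[0]}
  8. append(b, 1)  ⇒  FFF.........  {a→[1]; b→[0, 2]}
  9. unlink(b)  ⇒  .F..........  {a→[1]}

bitmap = .F..........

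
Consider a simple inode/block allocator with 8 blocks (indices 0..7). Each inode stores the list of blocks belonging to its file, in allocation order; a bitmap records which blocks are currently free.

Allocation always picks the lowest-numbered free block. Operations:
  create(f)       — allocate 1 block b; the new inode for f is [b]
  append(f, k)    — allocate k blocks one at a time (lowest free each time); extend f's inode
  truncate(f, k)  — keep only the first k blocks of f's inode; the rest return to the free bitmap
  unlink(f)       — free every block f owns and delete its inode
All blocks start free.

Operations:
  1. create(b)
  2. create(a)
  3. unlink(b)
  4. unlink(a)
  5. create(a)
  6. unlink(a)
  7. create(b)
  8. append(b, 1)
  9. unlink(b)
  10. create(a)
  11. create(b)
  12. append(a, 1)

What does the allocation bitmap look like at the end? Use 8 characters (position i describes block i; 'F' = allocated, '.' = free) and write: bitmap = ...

after create(b) → b:[0]  free=[F.......]
after create(a) → a:[1], b:[0]  free=[FF......]
after unlink(b) → a:[1]  free=[.F......]
after unlink(a) →   free=[........]
after create(a) → a:[0]  free=[F.......]
after unlink(a) →   free=[........]
after create(b) → b:[0]  free=[F.......]
after append(b, 1) → b:[0, 1]  free=[FF......]
after unlink(b) →   free=[........]
after create(a) → a:[0]  free=[F.......]
after create(b) → a:[0], b:[1]  free=[FF......]
after append(a, 1) → a:[0, 2], b:[1]  free=[FFF.....]

bitmap = FFF.....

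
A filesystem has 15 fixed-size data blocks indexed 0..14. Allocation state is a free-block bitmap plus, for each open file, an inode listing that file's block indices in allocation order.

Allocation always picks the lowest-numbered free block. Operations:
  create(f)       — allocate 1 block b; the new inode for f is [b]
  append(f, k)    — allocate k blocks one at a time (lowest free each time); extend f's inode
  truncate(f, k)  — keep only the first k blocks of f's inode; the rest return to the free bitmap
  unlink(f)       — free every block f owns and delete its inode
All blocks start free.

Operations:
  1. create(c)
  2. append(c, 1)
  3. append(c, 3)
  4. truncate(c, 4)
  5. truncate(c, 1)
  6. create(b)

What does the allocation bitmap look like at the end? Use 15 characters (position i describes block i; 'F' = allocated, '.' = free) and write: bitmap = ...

bitmap = FF.............

  1. create(c)  ⇒  F..............  {c→[0]}
  2. append(c, 1)  ⇒  FF.............  {c→[0, 1]}
  3. append(c, 3)  ⇒  FFFFF..........  {c→[0, 1, 2, 3, 4]}
  4. truncate(c, 4)  ⇒  FFFF...........  {c→[0, 1, 2, 3]}
  5. truncate(c, 1)  ⇒  F..............  {c→[0]}
  6. create(b)  ⇒  FF.............  {b→[1]; c→[0]}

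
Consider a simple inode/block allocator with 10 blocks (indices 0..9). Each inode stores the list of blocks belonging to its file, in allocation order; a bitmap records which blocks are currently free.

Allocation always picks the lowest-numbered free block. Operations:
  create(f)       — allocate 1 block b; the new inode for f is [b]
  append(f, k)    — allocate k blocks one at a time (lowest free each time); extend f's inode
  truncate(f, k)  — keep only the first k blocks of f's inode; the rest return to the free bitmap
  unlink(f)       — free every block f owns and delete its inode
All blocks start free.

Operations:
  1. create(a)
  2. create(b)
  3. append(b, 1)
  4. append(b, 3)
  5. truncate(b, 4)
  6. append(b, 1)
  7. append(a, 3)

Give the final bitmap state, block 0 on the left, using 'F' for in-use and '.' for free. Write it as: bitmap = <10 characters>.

bitmap = FFFFFFFFF.

[1] create(a) — a=0 (map F.........)
[2] create(b) — a=0 b=1 (map FF........)
[3] append(b, 1) — a=0 b=1,2 (map FFF.......)
[4] append(b, 3) — a=0 b=1,2,3,4,5 (map FFFFFF....)
[5] truncate(b, 4) — a=0 b=1,2,3,4 (map FFFFF.....)
[6] append(b, 1) — a=0 b=1,2,3,4,5 (map FFFFFF....)
[7] append(a, 3) — a=0,6,7,8 b=1,2,3,4,5 (map FFFFFFFFF.)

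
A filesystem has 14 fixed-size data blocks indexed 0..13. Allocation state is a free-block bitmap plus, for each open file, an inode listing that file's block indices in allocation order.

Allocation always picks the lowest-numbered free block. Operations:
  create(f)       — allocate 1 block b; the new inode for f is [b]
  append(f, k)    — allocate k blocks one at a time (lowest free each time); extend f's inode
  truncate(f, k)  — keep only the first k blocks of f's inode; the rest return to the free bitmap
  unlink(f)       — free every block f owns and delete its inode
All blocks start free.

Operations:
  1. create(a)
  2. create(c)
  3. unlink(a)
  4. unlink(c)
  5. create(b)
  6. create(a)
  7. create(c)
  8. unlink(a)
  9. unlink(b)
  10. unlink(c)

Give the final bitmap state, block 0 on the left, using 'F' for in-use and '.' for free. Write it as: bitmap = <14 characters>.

bitmap = ..............

create(a): bitmap=F............. | a=[0]
create(c): bitmap=FF............ | a=[0] c=[1]
unlink(a): bitmap=.F............ | c=[1]
unlink(c): bitmap=.............. | 
create(b): bitmap=F............. | b=[0]
create(a): bitmap=FF............ | a=[1] b=[0]
create(c): bitmap=FFF........... | a=[1] b=[0] c=[2]
unlink(a): bitmap=F.F........... | b=[0] c=[2]
unlink(b): bitmap=..F........... | c=[2]
unlink(c): bitmap=.............. | 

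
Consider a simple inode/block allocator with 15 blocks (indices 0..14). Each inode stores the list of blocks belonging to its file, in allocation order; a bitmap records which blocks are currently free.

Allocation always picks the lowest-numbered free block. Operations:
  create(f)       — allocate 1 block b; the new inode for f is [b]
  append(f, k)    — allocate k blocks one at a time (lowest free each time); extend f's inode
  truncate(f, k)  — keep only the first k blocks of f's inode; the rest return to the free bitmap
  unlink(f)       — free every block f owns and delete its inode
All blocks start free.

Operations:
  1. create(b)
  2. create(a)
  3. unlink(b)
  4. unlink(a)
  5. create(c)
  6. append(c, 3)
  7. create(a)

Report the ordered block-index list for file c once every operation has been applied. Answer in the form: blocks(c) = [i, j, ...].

blocks(c) = [0, 1, 2, 3]

create(b): bitmap=F.............. | b=[0]
create(a): bitmap=FF............. | a=[1] b=[0]
unlink(b): bitmap=.F............. | a=[1]
unlink(a): bitmap=............... | 
create(c): bitmap=F.............. | c=[0]
append(c, 3): bitmap=FFFF........... | c=[0, 1, 2, 3]
create(a): bitmap=FFFFF.......... | a=[4] c=[0, 1, 2, 3]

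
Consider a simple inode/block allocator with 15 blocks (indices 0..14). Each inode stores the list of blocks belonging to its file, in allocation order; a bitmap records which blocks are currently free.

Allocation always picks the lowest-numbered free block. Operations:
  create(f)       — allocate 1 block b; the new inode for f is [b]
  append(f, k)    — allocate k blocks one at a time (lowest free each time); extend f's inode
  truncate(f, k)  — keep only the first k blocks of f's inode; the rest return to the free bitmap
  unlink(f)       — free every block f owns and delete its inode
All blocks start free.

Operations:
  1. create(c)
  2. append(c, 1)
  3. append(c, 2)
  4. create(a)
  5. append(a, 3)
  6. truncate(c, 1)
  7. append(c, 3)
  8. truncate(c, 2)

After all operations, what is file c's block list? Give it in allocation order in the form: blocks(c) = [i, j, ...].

after create(c) → c:[0]  free=[F..............]
after append(c, 1) → c:[0, 1]  free=[FF.............]
after append(c, 2) → c:[0, 1, 2, 3]  free=[FFFF...........]
after create(a) → a:[4], c:[0, 1, 2, 3]  free=[FFFFF..........]
after append(a, 3) → a:[4, 5, 6, 7], c:[0, 1, 2, 3]  free=[FFFFFFFF.......]
after truncate(c, 1) → a:[4, 5, 6, 7], c:[0]  free=[F...FFFF.......]
after append(c, 3) → a:[4, 5, 6, 7], c:[0, 1, 2, 3]  free=[FFFFFFFF.......]
after truncate(c, 2) → a:[4, 5, 6, 7], c:[0, 1]  free=[FF..FFFF.......]

blocks(c) = [0, 1]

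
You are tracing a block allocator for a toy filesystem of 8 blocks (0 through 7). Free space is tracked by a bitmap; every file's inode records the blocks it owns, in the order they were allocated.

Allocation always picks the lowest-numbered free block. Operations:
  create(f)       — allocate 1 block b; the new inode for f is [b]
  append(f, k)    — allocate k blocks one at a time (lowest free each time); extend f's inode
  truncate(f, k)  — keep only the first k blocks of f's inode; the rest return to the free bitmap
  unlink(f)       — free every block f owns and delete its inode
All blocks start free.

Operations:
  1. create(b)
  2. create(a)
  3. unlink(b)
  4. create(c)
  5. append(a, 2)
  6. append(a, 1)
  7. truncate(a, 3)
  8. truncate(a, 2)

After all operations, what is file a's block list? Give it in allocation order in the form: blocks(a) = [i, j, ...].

blocks(a) = [1, 2]

after create(b) → b:[0]  free=[F.......]
after create(a) → a:[1], b:[0]  free=[FF......]
after unlink(b) → a:[1]  free=[.F......]
after create(c) → a:[1], c:[0]  free=[FF......]
after append(a, 2) → a:[1, 2, 3], c:[0]  free=[FFFF....]
after append(a, 1) → a:[1, 2, 3, 4], c:[0]  free=[FFFFF...]
after truncate(a, 3) → a:[1, 2, 3], c:[0]  free=[FFFF....]
after truncate(a, 2) → a:[1, 2], c:[0]  free=[FFF.....]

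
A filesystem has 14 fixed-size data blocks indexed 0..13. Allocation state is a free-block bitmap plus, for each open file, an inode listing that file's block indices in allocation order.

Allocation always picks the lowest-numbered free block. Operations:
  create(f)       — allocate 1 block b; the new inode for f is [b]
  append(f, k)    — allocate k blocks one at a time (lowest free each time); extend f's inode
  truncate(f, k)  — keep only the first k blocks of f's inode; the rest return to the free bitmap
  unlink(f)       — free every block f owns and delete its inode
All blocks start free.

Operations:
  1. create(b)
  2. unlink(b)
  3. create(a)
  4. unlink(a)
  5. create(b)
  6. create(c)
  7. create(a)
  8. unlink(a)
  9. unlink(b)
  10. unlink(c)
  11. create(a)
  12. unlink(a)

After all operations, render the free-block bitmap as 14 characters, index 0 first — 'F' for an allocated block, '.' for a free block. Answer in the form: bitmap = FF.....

bitmap = ..............

  1. create(b)  ⇒  F.............  {b→[0]}
  2. unlink(b)  ⇒  ..............  {}
  3. create(a)  ⇒  F.............  {a→[0]}
  4. unlink(a)  ⇒  ..............  {}
  5. create(b)  ⇒  F.............  {b→[0]}
  6. create(c)  ⇒  FF............  {b→[0]; c→[1]}
  7. create(a)  ⇒  FFF...........  {a→[2]; b→[0]; c→[1]}
  8. unlink(a)  ⇒  FF............  {b→[0]; c→[1]}
  9. unlink(b)  ⇒  .F............  {c→[1]}
  10. unlink(c)  ⇒  ..............  {}
  11. create(a)  ⇒  F.............  {a→[0]}
  12. unlink(a)  ⇒  ..............  {}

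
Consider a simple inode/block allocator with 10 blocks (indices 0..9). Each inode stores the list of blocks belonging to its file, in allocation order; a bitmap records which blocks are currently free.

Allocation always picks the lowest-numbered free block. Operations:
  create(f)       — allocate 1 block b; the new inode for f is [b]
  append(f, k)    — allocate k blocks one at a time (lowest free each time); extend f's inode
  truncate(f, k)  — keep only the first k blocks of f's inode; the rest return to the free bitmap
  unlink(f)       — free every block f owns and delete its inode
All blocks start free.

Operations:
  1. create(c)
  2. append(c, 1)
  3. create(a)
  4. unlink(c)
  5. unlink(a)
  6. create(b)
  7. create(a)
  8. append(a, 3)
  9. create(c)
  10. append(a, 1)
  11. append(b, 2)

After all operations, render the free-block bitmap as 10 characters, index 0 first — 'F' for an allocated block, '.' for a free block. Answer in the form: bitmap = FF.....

  1. create(c)  ⇒  F.........  {c→[0]}
  2. append(c, 1)  ⇒  FF........  {c→[0, 1]}
  3. create(a)  ⇒  FFF.......  {a→[2]; c→[0, 1]}
  4. unlink(c)  ⇒  ..F.......  {a→[2]}
  5. unlink(a)  ⇒  ..........  {}
  6. create(b)  ⇒  F.........  {b→[0]}
  7. create(a)  ⇒  FF........  {a→[1]; b→[0]}
  8. append(a, 3)  ⇒  FFFFF.....  {a→[1, 2, 3, 4]; b→[0]}
  9. create(c)  ⇒  FFFFFF....  {a→[1, 2, 3, 4]; b→[0]; c→[5]}
  10. append(a, 1)  ⇒  FFFFFFF...  {a→[1, 2, 3, 4, 6]; b→[0]; c→[5]}
  11. append(b, 2)  ⇒  FFFFFFFFF.  {a→[1, 2, 3, 4, 6]; b→[0, 7, 8]; c→[5]}

bitmap = FFFFFFFFF.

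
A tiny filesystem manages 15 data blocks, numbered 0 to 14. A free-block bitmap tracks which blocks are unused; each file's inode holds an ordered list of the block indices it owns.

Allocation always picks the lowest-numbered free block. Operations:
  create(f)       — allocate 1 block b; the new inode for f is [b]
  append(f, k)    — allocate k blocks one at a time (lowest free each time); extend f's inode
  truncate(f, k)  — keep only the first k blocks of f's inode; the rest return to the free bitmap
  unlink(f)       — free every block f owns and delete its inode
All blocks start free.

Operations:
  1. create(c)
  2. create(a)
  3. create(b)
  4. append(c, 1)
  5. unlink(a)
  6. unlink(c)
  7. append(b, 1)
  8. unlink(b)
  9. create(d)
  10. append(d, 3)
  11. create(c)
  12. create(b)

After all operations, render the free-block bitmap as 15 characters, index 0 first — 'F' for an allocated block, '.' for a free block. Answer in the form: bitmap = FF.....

create(c): bitmap=F.............. | c=[0]
create(a): bitmap=FF............. | a=[1] c=[0]
create(b): bitmap=FFF............ | a=[1] b=[2] c=[0]
append(c, 1): bitmap=FFFF........... | a=[1] b=[2] c=[0, 3]
unlink(a): bitmap=F.FF........... | b=[2] c=[0, 3]
unlink(c): bitmap=..F............ | b=[2]
append(b, 1): bitmap=F.F............ | b=[2, 0]
unlink(b): bitmap=............... | 
create(d): bitmap=F.............. | d=[0]
append(d, 3): bitmap=FFFF........... | d=[0, 1, 2, 3]
create(c): bitmap=FFFFF.......... | c=[4] d=[0, 1, 2, 3]
create(b): bitmap=FFFFFF......... | b=[5] c=[4] d=[0, 1, 2, 3]

bitmap = FFFFFF.........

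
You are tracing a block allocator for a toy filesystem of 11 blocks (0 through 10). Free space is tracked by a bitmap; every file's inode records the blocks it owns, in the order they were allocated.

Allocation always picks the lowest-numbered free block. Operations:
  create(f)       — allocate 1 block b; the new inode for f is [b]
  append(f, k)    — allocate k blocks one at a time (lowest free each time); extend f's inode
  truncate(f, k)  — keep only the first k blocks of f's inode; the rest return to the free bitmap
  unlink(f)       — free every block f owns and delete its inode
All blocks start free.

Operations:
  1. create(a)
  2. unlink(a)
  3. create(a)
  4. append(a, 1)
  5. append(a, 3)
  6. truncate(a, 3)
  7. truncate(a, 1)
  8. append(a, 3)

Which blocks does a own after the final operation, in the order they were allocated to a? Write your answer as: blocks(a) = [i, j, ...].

blocks(a) = [0, 1, 2, 3]

after create(a) → a:[0]  free=[F..........]
after unlink(a) →   free=[...........]
after create(a) → a:[0]  free=[F..........]
after append(a, 1) → a:[0, 1]  free=[FF.........]
after append(a, 3) → a:[0, 1, 2, 3, 4]  free=[FFFFF......]
after truncate(a, 3) → a:[0, 1, 2]  free=[FFF........]
after truncate(a, 1) → a:[0]  free=[F..........]
after append(a, 3) → a:[0, 1, 2, 3]  free=[FFFF.......]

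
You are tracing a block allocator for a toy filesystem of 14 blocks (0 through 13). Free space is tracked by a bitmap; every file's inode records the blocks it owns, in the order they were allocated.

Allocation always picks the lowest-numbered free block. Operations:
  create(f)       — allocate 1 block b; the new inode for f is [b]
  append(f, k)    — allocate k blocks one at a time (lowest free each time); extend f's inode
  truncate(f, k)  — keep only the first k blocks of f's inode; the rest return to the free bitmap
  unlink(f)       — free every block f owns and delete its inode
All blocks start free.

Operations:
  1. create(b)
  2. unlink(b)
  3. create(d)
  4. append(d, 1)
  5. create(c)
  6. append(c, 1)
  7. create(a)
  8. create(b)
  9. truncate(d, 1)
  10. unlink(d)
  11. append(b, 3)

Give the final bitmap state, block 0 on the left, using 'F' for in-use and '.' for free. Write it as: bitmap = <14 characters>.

bitmap = FFFFFFF.......

[1] create(b) — b=0 (map F.............)
[2] unlink(b) —  (map ..............)
[3] create(d) — d=0 (map F.............)
[4] append(d, 1) — d=0,1 (map FF............)
[5] create(c) — c=2 d=0,1 (map FFF...........)
[6] append(c, 1) — c=2,3 d=0,1 (map FFFF..........)
[7] create(a) — a=4 c=2,3 d=0,1 (map FFFFF.........)
[8] create(b) — a=4 b=5 c=2,3 d=0,1 (map FFFFFF........)
[9] truncate(d, 1) — a=4 b=5 c=2,3 d=0 (map F.FFFF........)
[10] unlink(d) — a=4 b=5 c=2,3 (map ..FFFF........)
[11] append(b, 3) — a=4 b=5,0,1,6 c=2,3 (map FFFFFFF.......)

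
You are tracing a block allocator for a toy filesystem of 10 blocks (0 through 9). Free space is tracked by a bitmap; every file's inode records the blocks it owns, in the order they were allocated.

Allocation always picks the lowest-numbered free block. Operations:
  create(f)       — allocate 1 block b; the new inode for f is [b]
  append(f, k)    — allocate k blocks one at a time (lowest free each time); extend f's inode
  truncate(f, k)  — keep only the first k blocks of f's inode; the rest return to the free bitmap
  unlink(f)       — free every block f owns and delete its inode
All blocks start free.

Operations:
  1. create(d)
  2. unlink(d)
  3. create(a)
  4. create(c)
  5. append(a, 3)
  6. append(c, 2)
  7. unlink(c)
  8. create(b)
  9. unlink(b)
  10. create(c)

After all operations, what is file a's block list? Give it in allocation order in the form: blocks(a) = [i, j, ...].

after create(d) → d:[0]  free=[F.........]
after unlink(d) →   free=[..........]
after create(a) → a:[0]  free=[F.........]
after create(c) → a:[0], c:[1]  free=[FF........]
after append(a, 3) → a:[0, 2, 3, 4], c:[1]  free=[FFFFF.....]
after append(c, 2) → a:[0, 2, 3, 4], c:[1, 5, 6]  free=[FFFFFFF...]
after unlink(c) → a:[0, 2, 3, 4]  free=[F.FFF.....]
after create(b) → a:[0, 2, 3, 4], b:[1]  free=[FFFFF.....]
after unlink(b) → a:[0, 2, 3, 4]  free=[F.FFF.....]
after create(c) → a:[0, 2, 3, 4], c:[1]  free=[FFFFF.....]

blocks(a) = [0, 2, 3, 4]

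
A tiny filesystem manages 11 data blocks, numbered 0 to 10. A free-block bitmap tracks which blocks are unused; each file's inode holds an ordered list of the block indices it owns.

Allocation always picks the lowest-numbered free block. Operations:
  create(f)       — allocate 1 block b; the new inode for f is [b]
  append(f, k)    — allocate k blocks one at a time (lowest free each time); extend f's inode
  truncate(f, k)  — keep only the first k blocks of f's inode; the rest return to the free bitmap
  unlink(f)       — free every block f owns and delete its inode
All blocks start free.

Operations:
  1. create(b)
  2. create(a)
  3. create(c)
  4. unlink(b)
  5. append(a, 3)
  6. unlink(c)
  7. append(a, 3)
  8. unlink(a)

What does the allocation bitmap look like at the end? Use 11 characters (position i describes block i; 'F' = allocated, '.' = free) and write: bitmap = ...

  1. create(b)  ⇒  F..........  {b→[0]}
  2. create(a)  ⇒  FF.........  {a→[1]; b→[0]}
  3. create(c)  ⇒  FFF........  {a→[1]; b→[0]; c→[2]}
  4. unlink(b)  ⇒  .FF........  {a→[1]; c→[2]}
  5. append(a, 3)  ⇒  FFFFF......  {a→[1, 0, 3, 4]; c→[2]}
  6. unlink(c)  ⇒  FF.FF......  {a→[1, 0, 3, 4]}
  7. append(a, 3)  ⇒  FFFFFFF....  {a→[1, 0, 3, 4, 2, 5, 6]}
  8. unlink(a)  ⇒  ...........  {}

bitmap = ...........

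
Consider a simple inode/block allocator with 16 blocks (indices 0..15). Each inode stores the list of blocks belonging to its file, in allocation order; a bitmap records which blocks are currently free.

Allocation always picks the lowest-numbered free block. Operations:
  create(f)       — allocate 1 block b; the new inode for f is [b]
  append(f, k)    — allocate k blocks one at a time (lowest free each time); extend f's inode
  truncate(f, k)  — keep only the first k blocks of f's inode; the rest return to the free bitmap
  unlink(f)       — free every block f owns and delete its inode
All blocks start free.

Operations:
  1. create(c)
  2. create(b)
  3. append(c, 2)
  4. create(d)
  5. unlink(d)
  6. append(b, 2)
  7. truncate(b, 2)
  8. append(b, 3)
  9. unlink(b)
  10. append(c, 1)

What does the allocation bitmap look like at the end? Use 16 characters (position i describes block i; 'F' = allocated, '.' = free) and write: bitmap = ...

  1. create(c)  ⇒  F...............  {c→[0]}
  2. create(b)  ⇒  FF..............  {b→[1]; c→[0]}
  3. append(c, 2)  ⇒  FFFF............  {b→[1]; c→[0, 2, 3]}
  4. create(d)  ⇒  FFFFF...........  {b→[1]; c→[0, 2, 3]; d→[4]}
  5. unlink(d)  ⇒  FFFF............  {b→[1]; c→[0, 2, 3]}
  6. append(b, 2)  ⇒  FFFFFF..........  {b→[1, 4, 5]; c→[0, 2, 3]}
  7. truncate(b, 2)  ⇒  FFFFF...........  {b→[1, 4]; c→[0, 2, 3]}
  8. append(b, 3)  ⇒  FFFFFFFF........  {b→[1, 4, 5, 6, 7]; c→[0, 2, 3]}
  9. unlink(b)  ⇒  F.FF............  {c→[0, 2, 3]}
  10. append(c, 1)  ⇒  FFFF............  {c→[0, 2, 3, 1]}

bitmap = FFFF............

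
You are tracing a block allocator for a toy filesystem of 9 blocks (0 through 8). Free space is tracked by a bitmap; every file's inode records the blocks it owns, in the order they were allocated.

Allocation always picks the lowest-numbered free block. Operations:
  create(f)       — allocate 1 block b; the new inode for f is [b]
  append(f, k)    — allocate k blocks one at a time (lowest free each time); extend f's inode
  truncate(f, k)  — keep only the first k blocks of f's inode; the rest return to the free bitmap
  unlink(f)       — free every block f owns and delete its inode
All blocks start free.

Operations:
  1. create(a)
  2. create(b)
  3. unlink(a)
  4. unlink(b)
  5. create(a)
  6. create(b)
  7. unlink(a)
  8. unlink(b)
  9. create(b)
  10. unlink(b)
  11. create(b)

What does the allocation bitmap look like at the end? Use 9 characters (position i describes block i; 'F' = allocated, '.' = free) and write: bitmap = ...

bitmap = F........

create(a): bitmap=F........ | a=[0]
create(b): bitmap=FF....... | a=[0] b=[1]
unlink(a): bitmap=.F....... | b=[1]
unlink(b): bitmap=......... | 
create(a): bitmap=F........ | a=[0]
create(b): bitmap=FF....... | a=[0] b=[1]
unlink(a): bitmap=.F....... | b=[1]
unlink(b): bitmap=......... | 
create(b): bitmap=F........ | b=[0]
unlink(b): bitmap=......... | 
create(b): bitmap=F........ | b=[0]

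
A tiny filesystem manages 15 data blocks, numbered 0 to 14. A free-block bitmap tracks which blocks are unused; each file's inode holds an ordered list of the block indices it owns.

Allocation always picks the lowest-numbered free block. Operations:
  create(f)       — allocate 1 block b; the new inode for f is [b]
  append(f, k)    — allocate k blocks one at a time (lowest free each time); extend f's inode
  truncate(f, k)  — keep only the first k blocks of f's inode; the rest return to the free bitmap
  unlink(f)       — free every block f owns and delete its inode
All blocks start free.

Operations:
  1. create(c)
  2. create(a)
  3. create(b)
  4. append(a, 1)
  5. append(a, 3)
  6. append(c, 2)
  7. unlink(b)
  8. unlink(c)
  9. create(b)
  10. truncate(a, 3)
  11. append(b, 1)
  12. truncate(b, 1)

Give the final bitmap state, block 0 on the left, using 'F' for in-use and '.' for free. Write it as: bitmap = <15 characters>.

create(c): bitmap=F.............. | c=[0]
create(a): bitmap=FF............. | a=[1] c=[0]
create(b): bitmap=FFF............ | a=[1] b=[2] c=[0]
append(a, 1): bitmap=FFFF........... | a=[1, 3] b=[2] c=[0]
append(a, 3): bitmap=FFFFFFF........ | a=[1, 3, 4, 5, 6] b=[2] c=[0]
append(c, 2): bitmap=FFFFFFFFF...... | a=[1, 3, 4, 5, 6] b=[2] c=[0, 7, 8]
unlink(b): bitmap=FF.FFFFFF...... | a=[1, 3, 4, 5, 6] c=[0, 7, 8]
unlink(c): bitmap=.F.FFFF........ | a=[1, 3, 4, 5, 6]
create(b): bitmap=FF.FFFF........ | a=[1, 3, 4, 5, 6] b=[0]
truncate(a, 3): bitmap=FF.FF.......... | a=[1, 3, 4] b=[0]
append(b, 1): bitmap=FFFFF.......... | a=[1, 3, 4] b=[0, 2]
truncate(b, 1): bitmap=FF.FF.......... | a=[1, 3, 4] b=[0]

bitmap = FF.FF..........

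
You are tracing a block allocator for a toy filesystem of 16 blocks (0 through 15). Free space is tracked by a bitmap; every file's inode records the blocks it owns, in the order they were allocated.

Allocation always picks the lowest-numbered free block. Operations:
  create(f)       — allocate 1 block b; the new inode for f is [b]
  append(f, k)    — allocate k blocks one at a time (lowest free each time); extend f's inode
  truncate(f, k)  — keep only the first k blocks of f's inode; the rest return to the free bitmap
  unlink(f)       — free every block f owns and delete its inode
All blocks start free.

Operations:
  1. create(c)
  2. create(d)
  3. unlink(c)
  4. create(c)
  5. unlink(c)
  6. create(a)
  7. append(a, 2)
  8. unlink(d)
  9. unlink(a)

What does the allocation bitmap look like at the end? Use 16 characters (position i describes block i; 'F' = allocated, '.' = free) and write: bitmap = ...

bitmap = ................

create(c): bitmap=F............... | c=[0]
create(d): bitmap=FF.............. | c=[0] d=[1]
unlink(c): bitmap=.F.............. | d=[1]
create(c): bitmap=FF.............. | c=[0] d=[1]
unlink(c): bitmap=.F.............. | d=[1]
create(a): bitmap=FF.............. | a=[0] d=[1]
append(a, 2): bitmap=FFFF............ | a=[0, 2, 3] d=[1]
unlink(d): bitmap=F.FF............ | a=[0, 2, 3]
unlink(a): bitmap=................ | 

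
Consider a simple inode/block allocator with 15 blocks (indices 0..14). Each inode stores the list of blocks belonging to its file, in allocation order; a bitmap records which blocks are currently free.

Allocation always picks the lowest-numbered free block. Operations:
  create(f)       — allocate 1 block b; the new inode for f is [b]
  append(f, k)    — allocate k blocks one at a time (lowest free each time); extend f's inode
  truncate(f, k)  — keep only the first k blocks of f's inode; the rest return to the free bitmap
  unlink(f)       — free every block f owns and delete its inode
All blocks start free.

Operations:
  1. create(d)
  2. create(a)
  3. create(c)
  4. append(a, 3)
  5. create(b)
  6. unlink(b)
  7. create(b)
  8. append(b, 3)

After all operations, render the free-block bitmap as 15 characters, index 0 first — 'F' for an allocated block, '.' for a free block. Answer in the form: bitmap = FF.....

bitmap = FFFFFFFFFF.....

[1] create(d) — d=0 (map F..............)
[2] create(a) — a=1 d=0 (map FF.............)
[3] create(c) — a=1 c=2 d=0 (map FFF............)
[4] append(a, 3) — a=1,3,4,5 c=2 d=0 (map FFFFFF.........)
[5] create(b) — a=1,3,4,5 b=6 c=2 d=0 (map FFFFFFF........)
[6] unlink(b) — a=1,3,4,5 c=2 d=0 (map FFFFFF.........)
[7] create(b) — a=1,3,4,5 b=6 c=2 d=0 (map FFFFFFF........)
[8] append(b, 3) — a=1,3,4,5 b=6,7,8,9 c=2 d=0 (map FFFFFFFFFF.....)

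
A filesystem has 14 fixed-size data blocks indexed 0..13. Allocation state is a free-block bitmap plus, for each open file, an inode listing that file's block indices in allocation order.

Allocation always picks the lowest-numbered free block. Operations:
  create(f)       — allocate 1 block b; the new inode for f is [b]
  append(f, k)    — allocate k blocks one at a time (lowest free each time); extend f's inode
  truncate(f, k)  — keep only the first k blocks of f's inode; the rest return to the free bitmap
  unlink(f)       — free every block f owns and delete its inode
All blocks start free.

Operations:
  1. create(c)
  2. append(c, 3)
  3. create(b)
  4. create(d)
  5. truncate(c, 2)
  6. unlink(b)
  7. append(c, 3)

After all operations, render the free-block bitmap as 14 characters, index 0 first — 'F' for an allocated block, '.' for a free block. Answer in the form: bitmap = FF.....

bitmap = FFFFFF........

[1] create(c) — c=0 (map F.............)
[2] append(c, 3) — c=0,1,2,3 (map FFFF..........)
[3] create(b) — b=4 c=0,1,2,3 (map FFFFF.........)
[4] create(d) — b=4 c=0,1,2,3 d=5 (map FFFFFF........)
[5] truncate(c, 2) — b=4 c=0,1 d=5 (map FF..FF........)
[6] unlink(b) — c=0,1 d=5 (map FF...F........)
[7] append(c, 3) — c=0,1,2,3,4 d=5 (map FFFFFF........)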